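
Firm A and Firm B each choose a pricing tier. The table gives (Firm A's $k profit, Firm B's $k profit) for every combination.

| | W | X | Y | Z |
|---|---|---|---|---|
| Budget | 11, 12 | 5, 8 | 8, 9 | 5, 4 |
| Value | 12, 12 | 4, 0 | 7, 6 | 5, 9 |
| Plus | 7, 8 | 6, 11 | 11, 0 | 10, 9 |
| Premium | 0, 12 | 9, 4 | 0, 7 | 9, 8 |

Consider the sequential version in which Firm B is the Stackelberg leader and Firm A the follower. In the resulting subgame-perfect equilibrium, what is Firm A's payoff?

Firm A best-responds to each possible Firm B move:
- W: Firm A compares 11, 12, 7, 0 and picks Value; Firm B would get 12.
- X: Firm A compares 5, 4, 6, 9 and picks Premium; Firm B would get 4.
- Y: Firm A compares 8, 7, 11, 0 and picks Plus; Firm B would get 0.
- Z: Firm A compares 5, 5, 10, 9 and picks Plus; Firm B would get 9.
Firm B's induced payoffs are 12, 4, 0, 9, so Firm B commits to W. Subgame-perfect outcome: (Value, W) with payoffs (12, 12).

12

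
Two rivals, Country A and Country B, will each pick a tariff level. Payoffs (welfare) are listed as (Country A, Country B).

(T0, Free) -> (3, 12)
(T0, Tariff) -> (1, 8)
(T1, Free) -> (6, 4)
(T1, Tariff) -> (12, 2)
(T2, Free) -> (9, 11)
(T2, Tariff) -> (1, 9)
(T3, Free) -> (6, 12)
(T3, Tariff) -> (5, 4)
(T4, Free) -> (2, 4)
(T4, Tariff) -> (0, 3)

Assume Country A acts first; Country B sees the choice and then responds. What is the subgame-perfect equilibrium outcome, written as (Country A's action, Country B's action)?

(T2, Free)

Country B best-responds to each possible Country A move:
- T0 → Country B plays Free (best of 12, 8); Country A gets 3.
- T1 → Country B plays Free (best of 4, 2); Country A gets 6.
- T2 → Country B plays Free (best of 11, 9); Country A gets 9.
- T3 → Country B plays Free (best of 12, 4); Country A gets 6.
- T4 → Country B plays Free (best of 4, 3); Country A gets 2.
Country A's induced payoffs are 3, 6, 9, 6, 2, so Country A commits to T2. Subgame-perfect outcome: (T2, Free) with payoffs (9, 11).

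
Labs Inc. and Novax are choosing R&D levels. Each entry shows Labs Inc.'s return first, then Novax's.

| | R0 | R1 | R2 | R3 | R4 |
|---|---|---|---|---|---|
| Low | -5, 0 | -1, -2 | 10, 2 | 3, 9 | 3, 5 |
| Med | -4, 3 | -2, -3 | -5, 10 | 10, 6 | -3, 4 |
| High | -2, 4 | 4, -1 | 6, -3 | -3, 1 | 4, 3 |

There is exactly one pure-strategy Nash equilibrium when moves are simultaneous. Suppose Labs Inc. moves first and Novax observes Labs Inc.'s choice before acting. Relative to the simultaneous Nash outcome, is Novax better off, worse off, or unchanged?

Backward induction with Labs Inc. moving first.
- Low: BR = R3, leader payoff 3.
- Med: BR = R2, leader payoff -5.
- High: BR = R0, leader payoff -2.
Among 3, -5, -2, the best is 3 at Low. Subgame-perfect outcome: (Low, R3) with payoffs (3, 9).
For the simultaneous game, intersect best replies.
Labs Inc.'s best replies: R0→High; R1→High; R2→Low; R3→Med; R4→High.
Novax's best replies: Low→R3; Med→R2; High→R0.
Only (High, R0) has each player best-responding; Nash payoffs (-2, 4).
Novax earns 9 sequentially versus 4 at the Nash outcome: better off.

better off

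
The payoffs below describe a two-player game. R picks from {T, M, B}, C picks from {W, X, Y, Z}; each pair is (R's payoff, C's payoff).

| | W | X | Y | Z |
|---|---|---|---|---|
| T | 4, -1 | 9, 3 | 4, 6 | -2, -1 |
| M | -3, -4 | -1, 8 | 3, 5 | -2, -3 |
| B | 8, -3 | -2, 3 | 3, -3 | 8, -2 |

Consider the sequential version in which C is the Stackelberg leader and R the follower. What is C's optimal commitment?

Solve by backward induction (C leads).
- W → R plays B (best of 4, -3, 8); C gets -3.
- X → R plays T (best of 9, -1, -2); C gets 3.
- Y → R plays T (best of 4, 3, 3); C gets 6.
- Z → R plays B (best of -2, -2, 8); C gets -2.
C's induced payoffs are -3, 3, 6, -2, so C commits to Y. Subgame-perfect outcome: (T, Y) with payoffs (4, 6).

Y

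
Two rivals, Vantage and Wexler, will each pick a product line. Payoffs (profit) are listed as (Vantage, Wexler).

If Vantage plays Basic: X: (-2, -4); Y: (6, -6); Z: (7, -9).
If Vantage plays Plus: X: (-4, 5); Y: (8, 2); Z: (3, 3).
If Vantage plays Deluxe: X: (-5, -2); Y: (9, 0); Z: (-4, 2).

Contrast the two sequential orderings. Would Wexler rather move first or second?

If Vantage leads: Wexler's best replies are Basic→X, Plus→X, Deluxe→Z; Vantage's induced payoffs -2, -4, -4; outcome (Basic, X), payoffs (-2, -4).
If Wexler leads: Vantage's best replies are X→Basic, Y→Deluxe, Z→Basic; Wexler's induced payoffs -4, 0, -9; outcome (Deluxe, Y), payoffs (9, 0).
Wexler gets 0 moving first and -4 moving second, so Wexler prefers to move first.

first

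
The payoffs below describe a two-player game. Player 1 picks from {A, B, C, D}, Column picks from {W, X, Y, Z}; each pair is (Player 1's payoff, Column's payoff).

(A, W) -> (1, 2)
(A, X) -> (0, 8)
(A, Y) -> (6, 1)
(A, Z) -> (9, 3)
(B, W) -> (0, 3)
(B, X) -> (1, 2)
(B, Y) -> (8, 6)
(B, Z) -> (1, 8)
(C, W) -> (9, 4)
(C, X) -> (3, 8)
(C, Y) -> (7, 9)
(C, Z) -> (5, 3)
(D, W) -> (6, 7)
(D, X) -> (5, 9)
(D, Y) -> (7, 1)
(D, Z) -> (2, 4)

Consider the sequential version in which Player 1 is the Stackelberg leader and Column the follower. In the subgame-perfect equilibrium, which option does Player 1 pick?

Backward induction with Player 1 moving first.
- A → Column plays X (best of 2, 8, 1, 3); Player 1 gets 0.
- B → Column plays Z (best of 3, 2, 6, 8); Player 1 gets 1.
- C → Column plays Y (best of 4, 8, 9, 3); Player 1 gets 7.
- D → Column plays X (best of 7, 9, 1, 4); Player 1 gets 5.
Maximizing over 0, 1, 7, 5, Player 1 chooses C. Subgame-perfect outcome: (C, Y) with payoffs (7, 9).

C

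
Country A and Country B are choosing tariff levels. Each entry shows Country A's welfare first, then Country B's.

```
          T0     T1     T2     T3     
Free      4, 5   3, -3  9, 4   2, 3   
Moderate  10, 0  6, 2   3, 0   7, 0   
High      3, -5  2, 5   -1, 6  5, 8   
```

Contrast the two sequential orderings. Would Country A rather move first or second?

If Country A leads: Country B's best replies are Free→T0, Moderate→T1, High→T3; Country A's induced payoffs 4, 6, 5; outcome (Moderate, T1), payoffs (6, 2).
If Country B leads: Country A's best replies are T0→Moderate, T1→Moderate, T2→Free, T3→Moderate; Country B's induced payoffs 0, 2, 4, 0; outcome (Free, T2), payoffs (9, 4).
Country A gets 6 moving first and 9 moving second, so Country A prefers to move second.

second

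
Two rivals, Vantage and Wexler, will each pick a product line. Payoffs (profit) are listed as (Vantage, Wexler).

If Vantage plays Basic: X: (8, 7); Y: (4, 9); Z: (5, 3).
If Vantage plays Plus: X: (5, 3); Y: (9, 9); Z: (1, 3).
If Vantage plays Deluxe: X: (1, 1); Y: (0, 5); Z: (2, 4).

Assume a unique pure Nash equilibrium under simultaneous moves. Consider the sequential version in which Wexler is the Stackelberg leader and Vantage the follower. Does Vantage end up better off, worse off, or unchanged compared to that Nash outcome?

unchanged

Solve by backward induction (Wexler leads).
- X: BR = Basic, leader payoff 7.
- Y: BR = Plus, leader payoff 9.
- Z: BR = Basic, leader payoff 3.
Maximizing over 7, 9, 3, Wexler chooses Y. Subgame-perfect outcome: (Plus, Y) with payoffs (9, 9).
Under simultaneous play:
Vantage's best replies: X→Basic; Y→Plus; Z→Basic.
Wexler's best replies: Basic→Y; Plus→Y; Deluxe→Y.
Only (Plus, Y) has each player best-responding; Nash payoffs (9, 9).
Vantage earns 9 sequentially versus 9 at the Nash outcome: unchanged.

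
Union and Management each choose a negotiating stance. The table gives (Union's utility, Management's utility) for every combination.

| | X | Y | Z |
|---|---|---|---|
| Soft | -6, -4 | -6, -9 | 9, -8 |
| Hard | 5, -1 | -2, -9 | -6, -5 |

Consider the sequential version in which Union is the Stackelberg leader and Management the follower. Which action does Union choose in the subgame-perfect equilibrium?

Solve by backward induction (Union leads).
- Soft: Management compares -4, -9, -8 and picks X; Union would get -6.
- Hard: Management compares -1, -9, -5 and picks X; Union would get 5.
Maximizing over -6, 5, Union chooses Hard. Subgame-perfect outcome: (Hard, X) with payoffs (5, -1).

Hard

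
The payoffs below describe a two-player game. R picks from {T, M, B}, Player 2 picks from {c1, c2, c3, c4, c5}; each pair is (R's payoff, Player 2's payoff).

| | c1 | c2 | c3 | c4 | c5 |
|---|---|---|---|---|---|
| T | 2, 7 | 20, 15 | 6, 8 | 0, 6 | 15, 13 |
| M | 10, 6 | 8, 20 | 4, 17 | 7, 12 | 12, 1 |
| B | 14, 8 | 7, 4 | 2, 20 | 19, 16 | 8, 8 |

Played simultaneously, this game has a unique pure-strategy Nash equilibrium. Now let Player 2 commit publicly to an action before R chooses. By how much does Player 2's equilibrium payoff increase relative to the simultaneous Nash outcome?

Work backward from R's decision.
- c1: BR = B, leader payoff 8.
- c2: BR = T, leader payoff 15.
- c3: BR = T, leader payoff 8.
- c4: BR = B, leader payoff 16.
- c5: BR = T, leader payoff 13.
Among 8, 15, 8, 16, 13, the best is 16 at c4. Subgame-perfect outcome: (B, c4) with payoffs (19, 16).
Under simultaneous play:
R's best replies: c1→B; c2→T; c3→T; c4→B; c5→T.
Player 2's best replies: T→c2; M→c2; B→c3.
The unique mutual best reply is (T, c2), giving (20, 15).
Player 2's commitment gain: 16 − 15 = 1.

1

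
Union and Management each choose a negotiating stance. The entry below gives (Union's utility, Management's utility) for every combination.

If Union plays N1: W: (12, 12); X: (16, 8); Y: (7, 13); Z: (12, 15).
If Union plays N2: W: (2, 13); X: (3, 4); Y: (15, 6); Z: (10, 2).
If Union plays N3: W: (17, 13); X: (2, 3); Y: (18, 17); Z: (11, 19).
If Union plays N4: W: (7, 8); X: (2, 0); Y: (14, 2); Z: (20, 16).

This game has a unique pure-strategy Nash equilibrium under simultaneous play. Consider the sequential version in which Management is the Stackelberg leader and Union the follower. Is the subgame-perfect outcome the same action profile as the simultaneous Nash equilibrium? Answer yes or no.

Solve by backward induction (Management leads).
- W → Union plays N3 (best of 12, 2, 17, 7); Management gets 13.
- X → Union plays N1 (best of 16, 3, 2, 2); Management gets 8.
- Y → Union plays N3 (best of 7, 15, 18, 14); Management gets 17.
- Z → Union plays N4 (best of 12, 10, 11, 20); Management gets 16.
Among 13, 8, 17, 16, the best is 17 at Y. Subgame-perfect outcome: (N3, Y) with payoffs (18, 17).
For the simultaneous game, intersect best replies.
Union's best replies: W→N3; X→N1; Y→N3; Z→N4.
Management's best replies: N1→Z; N2→W; N3→Z; N4→Z.
Only (N4, Z) has each player best-responding; Nash payoffs (20, 16).
Sequential outcome (N3, Y) differs from the Nash profile (N4, Z).

no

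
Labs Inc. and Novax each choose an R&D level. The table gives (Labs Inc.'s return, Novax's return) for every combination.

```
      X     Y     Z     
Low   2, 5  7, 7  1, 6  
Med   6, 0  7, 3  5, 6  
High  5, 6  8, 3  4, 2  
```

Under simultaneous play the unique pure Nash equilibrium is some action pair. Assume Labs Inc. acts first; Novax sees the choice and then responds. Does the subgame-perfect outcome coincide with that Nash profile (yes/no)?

no

Solve by backward induction (Labs Inc. leads).
- Low → Novax plays Y (best of 5, 7, 6); Labs Inc. gets 7.
- Med → Novax plays Z (best of 0, 3, 6); Labs Inc. gets 5.
- High → Novax plays X (best of 6, 3, 2); Labs Inc. gets 5.
Maximizing over 7, 5, 5, Labs Inc. chooses Low. Subgame-perfect outcome: (Low, Y) with payoffs (7, 7).
Now find the simultaneous Nash equilibrium.
Labs Inc.'s best replies: X→Med; Y→High; Z→Med.
Novax's best replies: Low→Y; Med→Z; High→X.
Only (Med, Z) has each player best-responding; Nash payoffs (5, 6).
Sequential outcome (Low, Y) differs from the Nash profile (Med, Z).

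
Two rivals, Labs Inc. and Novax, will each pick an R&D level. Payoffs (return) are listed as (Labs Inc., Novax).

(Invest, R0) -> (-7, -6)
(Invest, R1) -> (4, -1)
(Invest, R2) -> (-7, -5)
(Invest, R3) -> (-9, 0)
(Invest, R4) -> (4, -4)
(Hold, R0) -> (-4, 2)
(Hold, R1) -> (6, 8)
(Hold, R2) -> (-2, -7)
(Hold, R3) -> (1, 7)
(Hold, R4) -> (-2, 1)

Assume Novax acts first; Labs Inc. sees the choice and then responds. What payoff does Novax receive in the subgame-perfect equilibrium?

8

Solve by backward induction (Novax leads).
- R0 → Labs Inc. plays Hold (best of -7, -4); Novax gets 2.
- R1 → Labs Inc. plays Hold (best of 4, 6); Novax gets 8.
- R2 → Labs Inc. plays Hold (best of -7, -2); Novax gets -7.
- R3 → Labs Inc. plays Hold (best of -9, 1); Novax gets 7.
- R4 → Labs Inc. plays Invest (best of 4, -2); Novax gets -4.
Novax's induced payoffs are 2, 8, -7, 7, -4, so Novax commits to R1. Subgame-perfect outcome: (Hold, R1) with payoffs (6, 8).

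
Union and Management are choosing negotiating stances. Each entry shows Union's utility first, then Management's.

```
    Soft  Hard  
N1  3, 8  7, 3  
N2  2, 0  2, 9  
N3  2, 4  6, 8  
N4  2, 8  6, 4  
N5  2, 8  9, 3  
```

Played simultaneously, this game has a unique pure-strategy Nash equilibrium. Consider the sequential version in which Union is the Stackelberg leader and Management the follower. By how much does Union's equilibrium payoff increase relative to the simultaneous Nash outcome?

Solve by backward induction (Union leads).
- N1: Management compares 8, 3 and picks Soft; Union would get 3.
- N2: Management compares 0, 9 and picks Hard; Union would get 2.
- N3: Management compares 4, 8 and picks Hard; Union would get 6.
- N4: Management compares 8, 4 and picks Soft; Union would get 2.
- N5: Management compares 8, 3 and picks Soft; Union would get 2.
Among 3, 2, 6, 2, 2, the best is 6 at N3. Subgame-perfect outcome: (N3, Hard) with payoffs (6, 8).
For the simultaneous game, intersect best replies.
Union's best replies: Soft→N1; Hard→N5.
Management's best replies: N1→Soft; N2→Hard; N3→Hard; N4→Soft; N5→Soft.
The unique mutual best reply is (N1, Soft), giving (3, 8).
Union's commitment gain: 6 − 3 = 3.

3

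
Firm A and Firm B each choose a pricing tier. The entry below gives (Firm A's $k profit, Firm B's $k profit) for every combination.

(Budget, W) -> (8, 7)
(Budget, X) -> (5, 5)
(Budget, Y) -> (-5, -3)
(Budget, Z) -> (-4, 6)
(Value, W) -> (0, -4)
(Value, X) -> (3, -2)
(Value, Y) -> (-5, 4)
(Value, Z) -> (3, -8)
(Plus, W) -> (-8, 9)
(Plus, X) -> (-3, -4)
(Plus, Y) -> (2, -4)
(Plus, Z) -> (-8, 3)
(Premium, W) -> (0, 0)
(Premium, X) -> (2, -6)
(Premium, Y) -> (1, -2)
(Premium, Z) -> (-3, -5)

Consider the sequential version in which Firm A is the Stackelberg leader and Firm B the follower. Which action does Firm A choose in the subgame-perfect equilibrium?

Backward induction with Firm A moving first.
- Budget → Firm B plays W (best of 7, 5, -3, 6); Firm A gets 8.
- Value → Firm B plays Y (best of -4, -2, 4, -8); Firm A gets -5.
- Plus → Firm B plays W (best of 9, -4, -4, 3); Firm A gets -8.
- Premium → Firm B plays W (best of 0, -6, -2, -5); Firm A gets 0.
Among 8, -5, -8, 0, the best is 8 at Budget. Subgame-perfect outcome: (Budget, W) with payoffs (8, 7).

Budget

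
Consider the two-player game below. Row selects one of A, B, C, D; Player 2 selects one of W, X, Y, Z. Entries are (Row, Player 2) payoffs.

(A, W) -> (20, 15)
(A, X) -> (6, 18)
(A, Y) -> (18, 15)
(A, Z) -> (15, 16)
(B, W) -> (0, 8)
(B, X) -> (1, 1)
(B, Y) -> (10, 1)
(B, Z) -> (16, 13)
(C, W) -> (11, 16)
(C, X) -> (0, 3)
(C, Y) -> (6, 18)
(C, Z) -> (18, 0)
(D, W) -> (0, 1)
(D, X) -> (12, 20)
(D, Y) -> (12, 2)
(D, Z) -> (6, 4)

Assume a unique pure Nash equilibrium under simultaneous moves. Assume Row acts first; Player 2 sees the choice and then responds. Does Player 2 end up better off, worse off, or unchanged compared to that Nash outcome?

worse off

Work backward from Player 2's decision.
- A → Player 2 plays X (best of 15, 18, 15, 16); Row gets 6.
- B → Player 2 plays Z (best of 8, 1, 1, 13); Row gets 16.
- C → Player 2 plays Y (best of 16, 3, 18, 0); Row gets 6.
- D → Player 2 plays X (best of 1, 20, 2, 4); Row gets 12.
Maximizing over 6, 16, 6, 12, Row chooses B. Subgame-perfect outcome: (B, Z) with payoffs (16, 13).
Under simultaneous play:
Row's best replies: W→A; X→D; Y→A; Z→C.
Player 2's best replies: A→X; B→Z; C→Y; D→X.
Only (D, X) has each player best-responding; Nash payoffs (12, 20).
Player 2 earns 13 sequentially versus 20 at the Nash outcome: worse off.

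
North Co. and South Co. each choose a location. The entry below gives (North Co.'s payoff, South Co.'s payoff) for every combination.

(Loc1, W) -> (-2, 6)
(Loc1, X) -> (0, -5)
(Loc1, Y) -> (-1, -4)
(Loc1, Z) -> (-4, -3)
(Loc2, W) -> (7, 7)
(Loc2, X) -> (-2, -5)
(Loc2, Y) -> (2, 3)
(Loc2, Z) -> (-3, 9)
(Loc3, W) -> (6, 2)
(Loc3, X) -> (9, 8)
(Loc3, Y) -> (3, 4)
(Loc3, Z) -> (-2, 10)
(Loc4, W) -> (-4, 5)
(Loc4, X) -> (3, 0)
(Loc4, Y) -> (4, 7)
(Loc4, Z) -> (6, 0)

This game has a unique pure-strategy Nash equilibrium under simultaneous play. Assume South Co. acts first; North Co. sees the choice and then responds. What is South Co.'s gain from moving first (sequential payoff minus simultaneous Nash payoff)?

Work backward from North Co.'s decision.
- W → North Co. plays Loc2 (best of -2, 7, 6, -4); South Co. gets 7.
- X → North Co. plays Loc3 (best of 0, -2, 9, 3); South Co. gets 8.
- Y → North Co. plays Loc4 (best of -1, 2, 3, 4); South Co. gets 7.
- Z → North Co. plays Loc4 (best of -4, -3, -2, 6); South Co. gets 0.
Maximizing over 7, 8, 7, 0, South Co. chooses X. Subgame-perfect outcome: (Loc3, X) with payoffs (9, 8).
Under simultaneous play:
North Co.'s best replies: W→Loc2; X→Loc3; Y→Loc4; Z→Loc4.
South Co.'s best replies: Loc1→W; Loc2→Z; Loc3→Z; Loc4→Y.
The unique mutual best reply is (Loc4, Y), giving (4, 7).
South Co.'s commitment gain: 8 − 7 = 1.

1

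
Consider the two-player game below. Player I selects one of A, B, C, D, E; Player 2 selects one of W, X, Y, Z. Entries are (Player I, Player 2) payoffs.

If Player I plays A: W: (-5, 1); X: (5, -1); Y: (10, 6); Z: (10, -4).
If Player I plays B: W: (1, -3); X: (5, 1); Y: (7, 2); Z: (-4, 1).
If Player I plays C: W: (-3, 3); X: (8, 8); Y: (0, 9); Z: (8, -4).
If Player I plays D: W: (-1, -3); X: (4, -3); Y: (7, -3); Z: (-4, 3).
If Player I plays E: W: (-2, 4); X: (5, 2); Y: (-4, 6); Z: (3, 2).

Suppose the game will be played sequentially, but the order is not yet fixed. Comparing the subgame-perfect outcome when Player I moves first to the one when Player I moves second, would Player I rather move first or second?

If Player I leads: Player 2's best replies are A→Y, B→Y, C→Y, D→Z, E→Y; Player I's induced payoffs 10, 7, 0, -4, -4; outcome (A, Y), payoffs (10, 6).
If Player 2 leads: Player I's best replies are W→B, X→C, Y→A, Z→A; Player 2's induced payoffs -3, 8, 6, -4; outcome (C, X), payoffs (8, 8).
Player I gets 10 moving first and 8 moving second, so Player I prefers to move first.

first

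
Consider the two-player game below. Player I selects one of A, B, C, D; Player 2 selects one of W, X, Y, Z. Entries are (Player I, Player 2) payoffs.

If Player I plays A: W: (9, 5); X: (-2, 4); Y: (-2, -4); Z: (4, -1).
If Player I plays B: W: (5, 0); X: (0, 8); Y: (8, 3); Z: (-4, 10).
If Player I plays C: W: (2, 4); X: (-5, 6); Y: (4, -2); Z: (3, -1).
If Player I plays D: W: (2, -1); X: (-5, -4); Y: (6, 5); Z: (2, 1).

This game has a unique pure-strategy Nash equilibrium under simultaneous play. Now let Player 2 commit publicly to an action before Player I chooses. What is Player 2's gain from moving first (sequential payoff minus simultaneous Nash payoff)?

3

Player I best-responds to each possible Player 2 move:
- W: BR = A, leader payoff 5.
- X: BR = B, leader payoff 8.
- Y: BR = B, leader payoff 3.
- Z: BR = A, leader payoff -1.
Player 2's induced payoffs are 5, 8, 3, -1, so Player 2 commits to X. Subgame-perfect outcome: (B, X) with payoffs (0, 8).
Under simultaneous play:
Player I's best replies: W→A; X→B; Y→B; Z→A.
Player 2's best replies: A→W; B→Z; C→X; D→Y.
The unique mutual best reply is (A, W), giving (9, 5).
Player 2's commitment gain: 8 − 5 = 3.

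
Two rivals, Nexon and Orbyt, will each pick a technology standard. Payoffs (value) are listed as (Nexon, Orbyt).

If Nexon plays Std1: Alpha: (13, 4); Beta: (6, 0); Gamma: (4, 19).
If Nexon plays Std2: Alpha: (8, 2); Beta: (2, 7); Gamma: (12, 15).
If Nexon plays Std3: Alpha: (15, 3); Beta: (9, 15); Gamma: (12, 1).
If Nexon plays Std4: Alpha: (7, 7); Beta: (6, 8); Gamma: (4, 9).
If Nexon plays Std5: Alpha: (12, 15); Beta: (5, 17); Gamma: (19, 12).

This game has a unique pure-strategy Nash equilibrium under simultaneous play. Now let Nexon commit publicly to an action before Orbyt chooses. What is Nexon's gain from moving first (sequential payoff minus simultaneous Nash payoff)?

Backward induction with Nexon moving first.
- Std1: Orbyt compares 4, 0, 19 and picks Gamma; Nexon would get 4.
- Std2: Orbyt compares 2, 7, 15 and picks Gamma; Nexon would get 12.
- Std3: Orbyt compares 3, 15, 1 and picks Beta; Nexon would get 9.
- Std4: Orbyt compares 7, 8, 9 and picks Gamma; Nexon would get 4.
- Std5: Orbyt compares 15, 17, 12 and picks Beta; Nexon would get 5.
Maximizing over 4, 12, 9, 4, 5, Nexon chooses Std2. Subgame-perfect outcome: (Std2, Gamma) with payoffs (12, 15).
Now find the simultaneous Nash equilibrium.
Nexon's best replies: Alpha→Std3; Beta→Std3; Gamma→Std5.
Orbyt's best replies: Std1→Gamma; Std2→Gamma; Std3→Beta; Std4→Gamma; Std5→Beta.
Only (Std3, Beta) has each player best-responding; Nash payoffs (9, 15).
Nexon's commitment gain: 12 − 9 = 3.

3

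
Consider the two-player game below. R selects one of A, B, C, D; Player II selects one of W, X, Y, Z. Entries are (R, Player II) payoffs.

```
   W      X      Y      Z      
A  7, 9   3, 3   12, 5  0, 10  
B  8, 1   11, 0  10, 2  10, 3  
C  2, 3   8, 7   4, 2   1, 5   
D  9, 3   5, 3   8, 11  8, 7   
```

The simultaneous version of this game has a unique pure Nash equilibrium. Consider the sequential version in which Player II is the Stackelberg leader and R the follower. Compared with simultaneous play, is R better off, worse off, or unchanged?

better off

R best-responds to each possible Player II move:
- W: R compares 7, 8, 2, 9 and picks D; Player II would get 3.
- X: R compares 3, 11, 8, 5 and picks B; Player II would get 0.
- Y: R compares 12, 10, 4, 8 and picks A; Player II would get 5.
- Z: R compares 0, 10, 1, 8 and picks B; Player II would get 3.
Maximizing over 3, 0, 5, 3, Player II chooses Y. Subgame-perfect outcome: (A, Y) with payoffs (12, 5).
Under simultaneous play:
R's best replies: W→D; X→B; Y→A; Z→B.
Player II's best replies: A→Z; B→Z; C→X; D→Y.
Only (B, Z) has each player best-responding; Nash payoffs (10, 3).
R earns 12 sequentially versus 10 at the Nash outcome: better off.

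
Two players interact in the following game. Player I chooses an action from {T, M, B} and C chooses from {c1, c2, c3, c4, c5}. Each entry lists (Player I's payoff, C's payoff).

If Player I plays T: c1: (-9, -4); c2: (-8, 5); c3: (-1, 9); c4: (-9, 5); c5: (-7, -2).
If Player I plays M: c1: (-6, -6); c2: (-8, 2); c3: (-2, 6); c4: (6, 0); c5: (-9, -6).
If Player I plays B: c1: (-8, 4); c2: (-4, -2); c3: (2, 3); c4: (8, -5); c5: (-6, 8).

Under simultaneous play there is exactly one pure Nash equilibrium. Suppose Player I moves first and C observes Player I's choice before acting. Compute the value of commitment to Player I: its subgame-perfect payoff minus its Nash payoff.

5

Work backward from C's decision.
- T: C compares -4, 5, 9, 5, -2 and picks c3; Player I would get -1.
- M: C compares -6, 2, 6, 0, -6 and picks c3; Player I would get -2.
- B: C compares 4, -2, 3, -5, 8 and picks c5; Player I would get -6.
Player I's induced payoffs are -1, -2, -6, so Player I commits to T. Subgame-perfect outcome: (T, c3) with payoffs (-1, 9).
For the simultaneous game, intersect best replies.
Player I's best replies: c1→M; c2→B; c3→B; c4→B; c5→B.
C's best replies: T→c3; M→c3; B→c5.
The unique mutual best reply is (B, c5), giving (-6, 8).
Player I's commitment gain: -1 − -6 = 5.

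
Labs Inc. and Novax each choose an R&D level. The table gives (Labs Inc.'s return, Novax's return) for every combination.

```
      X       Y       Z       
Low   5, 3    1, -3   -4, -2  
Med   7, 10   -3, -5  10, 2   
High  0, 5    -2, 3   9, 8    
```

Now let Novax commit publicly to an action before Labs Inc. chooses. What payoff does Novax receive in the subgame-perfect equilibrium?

10

Solve by backward induction (Novax leads).
- X: Labs Inc. compares 5, 7, 0 and picks Med; Novax would get 10.
- Y: Labs Inc. compares 1, -3, -2 and picks Low; Novax would get -3.
- Z: Labs Inc. compares -4, 10, 9 and picks Med; Novax would get 2.
Novax's induced payoffs are 10, -3, 2, so Novax commits to X. Subgame-perfect outcome: (Med, X) with payoffs (7, 10).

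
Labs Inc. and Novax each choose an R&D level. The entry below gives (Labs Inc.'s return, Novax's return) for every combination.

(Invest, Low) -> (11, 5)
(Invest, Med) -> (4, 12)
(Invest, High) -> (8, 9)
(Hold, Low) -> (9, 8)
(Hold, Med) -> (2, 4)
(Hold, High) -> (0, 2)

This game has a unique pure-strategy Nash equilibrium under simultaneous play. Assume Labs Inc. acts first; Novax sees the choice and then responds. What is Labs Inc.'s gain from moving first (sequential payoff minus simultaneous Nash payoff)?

5

Work backward from Novax's decision.
- Invest → Novax plays Med (best of 5, 12, 9); Labs Inc. gets 4.
- Hold → Novax plays Low (best of 8, 4, 2); Labs Inc. gets 9.
Maximizing over 4, 9, Labs Inc. chooses Hold. Subgame-perfect outcome: (Hold, Low) with payoffs (9, 8).
For the simultaneous game, intersect best replies.
Labs Inc.'s best replies: Low→Invest; Med→Invest; High→Invest.
Novax's best replies: Invest→Med; Hold→Low.
Only (Invest, Med) has each player best-responding; Nash payoffs (4, 12).
Labs Inc.'s commitment gain: 9 − 4 = 5.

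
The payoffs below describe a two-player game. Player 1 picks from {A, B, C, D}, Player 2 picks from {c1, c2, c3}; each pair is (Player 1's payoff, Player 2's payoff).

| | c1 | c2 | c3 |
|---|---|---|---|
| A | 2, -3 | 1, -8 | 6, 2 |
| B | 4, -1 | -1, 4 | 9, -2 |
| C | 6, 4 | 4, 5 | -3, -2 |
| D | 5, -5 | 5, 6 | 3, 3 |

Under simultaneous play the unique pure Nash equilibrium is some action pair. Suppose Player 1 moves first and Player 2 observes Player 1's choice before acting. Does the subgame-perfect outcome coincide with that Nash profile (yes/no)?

no

Player 2 best-responds to each possible Player 1 move:
- A: BR = c3, leader payoff 6.
- B: BR = c2, leader payoff -1.
- C: BR = c2, leader payoff 4.
- D: BR = c2, leader payoff 5.
Player 1's induced payoffs are 6, -1, 4, 5, so Player 1 commits to A. Subgame-perfect outcome: (A, c3) with payoffs (6, 2).
Under simultaneous play:
Player 1's best replies: c1→C; c2→D; c3→B.
Player 2's best replies: A→c3; B→c2; C→c2; D→c2.
The unique mutual best reply is (D, c2), giving (5, 6).
Sequential outcome (A, c3) differs from the Nash profile (D, c2).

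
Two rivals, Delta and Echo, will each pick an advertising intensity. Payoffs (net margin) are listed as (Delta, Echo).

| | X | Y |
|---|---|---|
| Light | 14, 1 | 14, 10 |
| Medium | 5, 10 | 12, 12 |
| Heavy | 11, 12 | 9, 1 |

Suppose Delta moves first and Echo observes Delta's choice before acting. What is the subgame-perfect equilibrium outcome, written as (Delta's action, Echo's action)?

Echo best-responds to each possible Delta move:
- Light: BR = Y, leader payoff 14.
- Medium: BR = Y, leader payoff 12.
- Heavy: BR = X, leader payoff 11.
Delta's induced payoffs are 14, 12, 11, so Delta commits to Light. Subgame-perfect outcome: (Light, Y) with payoffs (14, 10).

(Light, Y)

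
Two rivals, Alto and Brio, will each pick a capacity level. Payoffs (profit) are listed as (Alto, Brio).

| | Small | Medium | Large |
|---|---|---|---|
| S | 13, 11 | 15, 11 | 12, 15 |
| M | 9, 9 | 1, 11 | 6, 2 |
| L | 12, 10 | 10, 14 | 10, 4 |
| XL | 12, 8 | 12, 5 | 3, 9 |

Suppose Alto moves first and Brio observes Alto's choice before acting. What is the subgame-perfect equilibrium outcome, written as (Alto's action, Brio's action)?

Work backward from Brio's decision.
- S → Brio plays Large (best of 11, 11, 15); Alto gets 12.
- M → Brio plays Medium (best of 9, 11, 2); Alto gets 1.
- L → Brio plays Medium (best of 10, 14, 4); Alto gets 10.
- XL → Brio plays Large (best of 8, 5, 9); Alto gets 3.
Alto's induced payoffs are 12, 1, 10, 3, so Alto commits to S. Subgame-perfect outcome: (S, Large) with payoffs (12, 15).

(S, Large)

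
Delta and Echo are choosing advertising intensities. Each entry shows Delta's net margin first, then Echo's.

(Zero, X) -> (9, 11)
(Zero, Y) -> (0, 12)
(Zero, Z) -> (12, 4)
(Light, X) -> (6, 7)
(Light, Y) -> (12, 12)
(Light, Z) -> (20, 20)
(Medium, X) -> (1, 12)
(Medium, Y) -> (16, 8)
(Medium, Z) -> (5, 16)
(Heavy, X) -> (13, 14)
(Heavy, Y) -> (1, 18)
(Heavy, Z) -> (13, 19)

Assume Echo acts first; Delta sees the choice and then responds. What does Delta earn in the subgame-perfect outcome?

Solve by backward induction (Echo leads).
- X: BR = Heavy, leader payoff 14.
- Y: BR = Medium, leader payoff 8.
- Z: BR = Light, leader payoff 20.
Echo's induced payoffs are 14, 8, 20, so Echo commits to Z. Subgame-perfect outcome: (Light, Z) with payoffs (20, 20).

20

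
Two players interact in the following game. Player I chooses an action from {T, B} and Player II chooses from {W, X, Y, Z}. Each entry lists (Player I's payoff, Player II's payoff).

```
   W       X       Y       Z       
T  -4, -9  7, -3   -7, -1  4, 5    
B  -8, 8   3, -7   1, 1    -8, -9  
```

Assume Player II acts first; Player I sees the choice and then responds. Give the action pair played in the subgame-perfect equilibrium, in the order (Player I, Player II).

(T, Z)

Solve by backward induction (Player II leads).
- W → Player I plays T (best of -4, -8); Player II gets -9.
- X → Player I plays T (best of 7, 3); Player II gets -3.
- Y → Player I plays B (best of -7, 1); Player II gets 1.
- Z → Player I plays T (best of 4, -8); Player II gets 5.
Maximizing over -9, -3, 1, 5, Player II chooses Z. Subgame-perfect outcome: (T, Z) with payoffs (4, 5).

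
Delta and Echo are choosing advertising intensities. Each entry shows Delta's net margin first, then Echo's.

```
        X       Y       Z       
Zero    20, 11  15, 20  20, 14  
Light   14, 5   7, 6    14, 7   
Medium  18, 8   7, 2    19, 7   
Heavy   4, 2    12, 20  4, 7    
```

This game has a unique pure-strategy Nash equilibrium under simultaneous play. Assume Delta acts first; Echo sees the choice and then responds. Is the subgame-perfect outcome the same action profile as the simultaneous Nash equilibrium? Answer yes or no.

no

Echo best-responds to each possible Delta move:
- Zero: BR = Y, leader payoff 15.
- Light: BR = Z, leader payoff 14.
- Medium: BR = X, leader payoff 18.
- Heavy: BR = Y, leader payoff 12.
Maximizing over 15, 14, 18, 12, Delta chooses Medium. Subgame-perfect outcome: (Medium, X) with payoffs (18, 8).
Under simultaneous play:
Delta's best replies: X→Zero; Y→Zero; Z→Zero.
Echo's best replies: Zero→Y; Light→Z; Medium→X; Heavy→Y.
Only (Zero, Y) has each player best-responding; Nash payoffs (15, 20).
Sequential outcome (Medium, X) differs from the Nash profile (Zero, Y).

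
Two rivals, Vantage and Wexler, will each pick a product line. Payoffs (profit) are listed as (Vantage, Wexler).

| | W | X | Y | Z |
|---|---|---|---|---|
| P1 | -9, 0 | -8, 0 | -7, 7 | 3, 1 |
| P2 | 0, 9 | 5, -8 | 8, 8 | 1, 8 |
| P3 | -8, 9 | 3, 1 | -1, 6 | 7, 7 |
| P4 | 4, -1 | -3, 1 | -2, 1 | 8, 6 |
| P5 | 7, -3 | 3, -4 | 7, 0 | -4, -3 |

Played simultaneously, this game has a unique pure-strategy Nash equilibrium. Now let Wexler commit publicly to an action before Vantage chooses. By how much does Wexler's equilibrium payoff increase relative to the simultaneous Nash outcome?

2

Backward induction with Wexler moving first.
- W → Vantage plays P5 (best of -9, 0, -8, 4, 7); Wexler gets -3.
- X → Vantage plays P2 (best of -8, 5, 3, -3, 3); Wexler gets -8.
- Y → Vantage plays P2 (best of -7, 8, -1, -2, 7); Wexler gets 8.
- Z → Vantage plays P4 (best of 3, 1, 7, 8, -4); Wexler gets 6.
Among -3, -8, 8, 6, the best is 8 at Y. Subgame-perfect outcome: (P2, Y) with payoffs (8, 8).
For the simultaneous game, intersect best replies.
Vantage's best replies: W→P5; X→P2; Y→P2; Z→P4.
Wexler's best replies: P1→Y; P2→W; P3→W; P4→Z; P5→Y.
Only (P4, Z) has each player best-responding; Nash payoffs (8, 6).
Wexler's commitment gain: 8 − 6 = 2.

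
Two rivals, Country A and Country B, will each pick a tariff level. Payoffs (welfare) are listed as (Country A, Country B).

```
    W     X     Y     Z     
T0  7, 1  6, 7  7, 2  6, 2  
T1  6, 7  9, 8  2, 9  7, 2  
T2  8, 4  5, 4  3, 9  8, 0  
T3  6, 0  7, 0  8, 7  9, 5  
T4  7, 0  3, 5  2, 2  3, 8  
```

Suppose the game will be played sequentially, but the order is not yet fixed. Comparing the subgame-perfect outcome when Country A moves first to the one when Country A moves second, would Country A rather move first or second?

If Country A leads: Country B's best replies are T0→X, T1→Y, T2→Y, T3→Y, T4→Z; Country A's induced payoffs 6, 2, 3, 8, 3; outcome (T3, Y), payoffs (8, 7).
If Country B leads: Country A's best replies are W→T2, X→T1, Y→T3, Z→T3; Country B's induced payoffs 4, 8, 7, 5; outcome (T1, X), payoffs (9, 8).
Country A gets 8 moving first and 9 moving second, so Country A prefers to move second.

second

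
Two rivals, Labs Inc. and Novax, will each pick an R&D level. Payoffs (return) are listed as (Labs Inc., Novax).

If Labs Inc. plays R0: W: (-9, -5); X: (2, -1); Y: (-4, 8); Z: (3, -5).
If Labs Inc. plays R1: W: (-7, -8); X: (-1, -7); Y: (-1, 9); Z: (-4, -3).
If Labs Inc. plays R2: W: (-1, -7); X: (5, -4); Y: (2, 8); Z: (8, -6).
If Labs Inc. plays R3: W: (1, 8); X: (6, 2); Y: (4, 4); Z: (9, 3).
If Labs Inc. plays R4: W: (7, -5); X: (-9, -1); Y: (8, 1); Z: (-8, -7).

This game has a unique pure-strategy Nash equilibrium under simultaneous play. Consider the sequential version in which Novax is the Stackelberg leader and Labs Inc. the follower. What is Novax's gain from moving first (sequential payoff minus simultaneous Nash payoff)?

2

Solve by backward induction (Novax leads).
- W → Labs Inc. plays R4 (best of -9, -7, -1, 1, 7); Novax gets -5.
- X → Labs Inc. plays R3 (best of 2, -1, 5, 6, -9); Novax gets 2.
- Y → Labs Inc. plays R4 (best of -4, -1, 2, 4, 8); Novax gets 1.
- Z → Labs Inc. plays R3 (best of 3, -4, 8, 9, -8); Novax gets 3.
Among -5, 2, 1, 3, the best is 3 at Z. Subgame-perfect outcome: (R3, Z) with payoffs (9, 3).
For the simultaneous game, intersect best replies.
Labs Inc.'s best replies: W→R4; X→R3; Y→R4; Z→R3.
Novax's best replies: R0→Y; R1→Y; R2→Y; R3→W; R4→Y.
The unique mutual best reply is (R4, Y), giving (8, 1).
Novax's commitment gain: 3 − 1 = 2.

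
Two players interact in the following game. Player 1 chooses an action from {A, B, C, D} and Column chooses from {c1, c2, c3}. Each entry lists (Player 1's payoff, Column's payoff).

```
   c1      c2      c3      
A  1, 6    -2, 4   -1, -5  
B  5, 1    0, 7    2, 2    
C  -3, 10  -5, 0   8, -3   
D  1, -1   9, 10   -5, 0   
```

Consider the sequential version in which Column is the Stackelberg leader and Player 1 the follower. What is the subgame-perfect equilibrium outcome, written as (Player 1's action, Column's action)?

(D, c2)

Solve by backward induction (Column leads).
- c1: Player 1 compares 1, 5, -3, 1 and picks B; Column would get 1.
- c2: Player 1 compares -2, 0, -5, 9 and picks D; Column would get 10.
- c3: Player 1 compares -1, 2, 8, -5 and picks C; Column would get -3.
Among 1, 10, -3, the best is 10 at c2. Subgame-perfect outcome: (D, c2) with payoffs (9, 10).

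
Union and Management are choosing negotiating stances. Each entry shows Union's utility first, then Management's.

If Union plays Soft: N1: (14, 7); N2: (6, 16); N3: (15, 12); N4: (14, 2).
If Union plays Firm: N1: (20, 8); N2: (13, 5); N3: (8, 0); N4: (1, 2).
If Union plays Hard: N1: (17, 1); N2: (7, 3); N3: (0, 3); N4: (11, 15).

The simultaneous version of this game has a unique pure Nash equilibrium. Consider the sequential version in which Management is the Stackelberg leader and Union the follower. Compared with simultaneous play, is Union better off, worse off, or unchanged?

worse off

Union best-responds to each possible Management move:
- N1 → Union plays Firm (best of 14, 20, 17); Management gets 8.
- N2 → Union plays Firm (best of 6, 13, 7); Management gets 5.
- N3 → Union plays Soft (best of 15, 8, 0); Management gets 12.
- N4 → Union plays Soft (best of 14, 1, 11); Management gets 2.
Maximizing over 8, 5, 12, 2, Management chooses N3. Subgame-perfect outcome: (Soft, N3) with payoffs (15, 12).
Under simultaneous play:
Union's best replies: N1→Firm; N2→Firm; N3→Soft; N4→Soft.
Management's best replies: Soft→N2; Firm→N1; Hard→N4.
Only (Firm, N1) has each player best-responding; Nash payoffs (20, 8).
Union earns 15 sequentially versus 20 at the Nash outcome: worse off.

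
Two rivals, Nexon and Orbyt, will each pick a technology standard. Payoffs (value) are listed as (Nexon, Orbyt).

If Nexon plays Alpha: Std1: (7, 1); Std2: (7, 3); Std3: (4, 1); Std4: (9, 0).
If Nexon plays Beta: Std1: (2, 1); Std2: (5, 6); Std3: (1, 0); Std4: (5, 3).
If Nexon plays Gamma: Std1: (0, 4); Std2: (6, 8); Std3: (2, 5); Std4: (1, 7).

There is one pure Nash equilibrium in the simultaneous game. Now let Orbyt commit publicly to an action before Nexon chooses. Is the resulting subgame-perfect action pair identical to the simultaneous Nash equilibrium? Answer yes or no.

yes

Nexon best-responds to each possible Orbyt move:
- Std1: BR = Alpha, leader payoff 1.
- Std2: BR = Alpha, leader payoff 3.
- Std3: BR = Alpha, leader payoff 1.
- Std4: BR = Alpha, leader payoff 0.
Among 1, 3, 1, 0, the best is 3 at Std2. Subgame-perfect outcome: (Alpha, Std2) with payoffs (7, 3).
Now find the simultaneous Nash equilibrium.
Nexon's best replies: Std1→Alpha; Std2→Alpha; Std3→Alpha; Std4→Alpha.
Orbyt's best replies: Alpha→Std2; Beta→Std2; Gamma→Std2.
The unique mutual best reply is (Alpha, Std2), giving (7, 3).
Sequential outcome (Alpha, Std2) coincides with the Nash profile (Alpha, Std2).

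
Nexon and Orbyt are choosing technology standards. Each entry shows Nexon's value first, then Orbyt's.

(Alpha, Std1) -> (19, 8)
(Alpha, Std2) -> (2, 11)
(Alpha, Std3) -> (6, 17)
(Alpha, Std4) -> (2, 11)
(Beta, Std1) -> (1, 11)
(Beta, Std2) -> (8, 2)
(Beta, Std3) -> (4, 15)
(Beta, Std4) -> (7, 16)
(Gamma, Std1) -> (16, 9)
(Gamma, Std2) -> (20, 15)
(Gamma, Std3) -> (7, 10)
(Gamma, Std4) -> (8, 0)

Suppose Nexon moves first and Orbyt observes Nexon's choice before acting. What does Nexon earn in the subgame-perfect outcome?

Solve by backward induction (Nexon leads).
- Alpha → Orbyt plays Std3 (best of 8, 11, 17, 11); Nexon gets 6.
- Beta → Orbyt plays Std4 (best of 11, 2, 15, 16); Nexon gets 7.
- Gamma → Orbyt plays Std2 (best of 9, 15, 10, 0); Nexon gets 20.
Nexon's induced payoffs are 6, 7, 20, so Nexon commits to Gamma. Subgame-perfect outcome: (Gamma, Std2) with payoffs (20, 15).

20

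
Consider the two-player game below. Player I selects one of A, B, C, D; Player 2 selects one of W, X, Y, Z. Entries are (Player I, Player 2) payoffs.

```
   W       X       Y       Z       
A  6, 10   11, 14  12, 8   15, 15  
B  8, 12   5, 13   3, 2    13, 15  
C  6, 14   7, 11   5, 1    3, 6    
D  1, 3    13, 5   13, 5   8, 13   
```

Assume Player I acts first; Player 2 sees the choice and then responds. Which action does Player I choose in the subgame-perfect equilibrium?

A

Solve by backward induction (Player I leads).
- A: BR = Z, leader payoff 15.
- B: BR = Z, leader payoff 13.
- C: BR = W, leader payoff 6.
- D: BR = Z, leader payoff 8.
Player I's induced payoffs are 15, 13, 6, 8, so Player I commits to A. Subgame-perfect outcome: (A, Z) with payoffs (15, 15).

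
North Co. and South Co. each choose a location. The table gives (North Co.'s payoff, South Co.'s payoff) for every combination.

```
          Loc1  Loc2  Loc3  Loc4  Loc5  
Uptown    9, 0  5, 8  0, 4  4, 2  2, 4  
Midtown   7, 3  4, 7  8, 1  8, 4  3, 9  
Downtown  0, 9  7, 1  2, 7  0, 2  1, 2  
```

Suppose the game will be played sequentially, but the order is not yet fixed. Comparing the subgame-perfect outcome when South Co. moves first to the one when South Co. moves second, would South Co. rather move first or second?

If North Co. leads: South Co.'s best replies are Uptown→Loc2, Midtown→Loc5, Downtown→Loc1; North Co.'s induced payoffs 5, 3, 0; outcome (Uptown, Loc2), payoffs (5, 8).
If South Co. leads: North Co.'s best replies are Loc1→Uptown, Loc2→Downtown, Loc3→Midtown, Loc4→Midtown, Loc5→Midtown; South Co.'s induced payoffs 0, 1, 1, 4, 9; outcome (Midtown, Loc5), payoffs (3, 9).
South Co. gets 9 moving first and 8 moving second, so South Co. prefers to move first.

first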